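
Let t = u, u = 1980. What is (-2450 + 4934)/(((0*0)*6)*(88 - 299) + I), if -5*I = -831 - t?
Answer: 4140/937 ≈ 4.4184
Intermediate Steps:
t = 1980
I = 2811/5 (I = -(-831 - 1*1980)/5 = -(-831 - 1980)/5 = -1/5*(-2811) = 2811/5 ≈ 562.20)
(-2450 + 4934)/(((0*0)*6)*(88 - 299) + I) = (-2450 + 4934)/(((0*0)*6)*(88 - 299) + 2811/5) = 2484/((0*6)*(-211) + 2811/5) = 2484/(0*(-211) + 2811/5) = 2484/(0 + 2811/5) = 2484/(2811/5) = 2484*(5/2811) = 4140/937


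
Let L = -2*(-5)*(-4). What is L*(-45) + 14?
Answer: 1814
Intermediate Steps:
L = -40 (L = 10*(-4) = -40)
L*(-45) + 14 = -40*(-45) + 14 = 1800 + 14 = 1814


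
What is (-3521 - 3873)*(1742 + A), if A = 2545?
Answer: -31698078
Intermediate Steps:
(-3521 - 3873)*(1742 + A) = (-3521 - 3873)*(1742 + 2545) = -7394*4287 = -31698078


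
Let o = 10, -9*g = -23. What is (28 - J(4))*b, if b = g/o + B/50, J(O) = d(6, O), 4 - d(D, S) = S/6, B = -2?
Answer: 3589/675 ≈ 5.3170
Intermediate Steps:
g = 23/9 (g = -⅑*(-23) = 23/9 ≈ 2.5556)
d(D, S) = 4 - S/6
J(O) = 4 - O/6
b = 97/450 (b = (23/9)/10 - 2/50 = (23/9)*(⅒) - 2*1/50 = 23/90 - 1/25 = 97/450 ≈ 0.21556)
(28 - J(4))*b = (28 - (4 - ⅙*4))*(97/450) = (28 - (4 - ⅔))*(97/450) = (28 - 1*10/3)*(97/450) = (28 - 10/3)*(97/450) = (74/3)*(97/450) = 3589/675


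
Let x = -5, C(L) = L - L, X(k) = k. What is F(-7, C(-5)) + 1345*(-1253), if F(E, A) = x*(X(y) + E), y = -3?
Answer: -1685235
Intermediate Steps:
C(L) = 0
F(E, A) = 15 - 5*E (F(E, A) = -5*(-3 + E) = 15 - 5*E)
F(-7, C(-5)) + 1345*(-1253) = (15 - 5*(-7)) + 1345*(-1253) = (15 + 35) - 1685285 = 50 - 1685285 = -1685235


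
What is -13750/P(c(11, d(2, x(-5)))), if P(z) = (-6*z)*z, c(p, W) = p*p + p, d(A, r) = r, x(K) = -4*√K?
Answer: 625/4752 ≈ 0.13152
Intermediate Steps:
c(p, W) = p + p² (c(p, W) = p² + p = p + p²)
P(z) = -6*z²
-13750/P(c(11, d(2, x(-5)))) = -13750*(-1/(726*(1 + 11)²)) = -13750/((-6*(11*12)²)) = -13750/((-6*132²)) = -13750/((-6*17424)) = -13750/(-104544) = -13750*(-1/104544) = 625/4752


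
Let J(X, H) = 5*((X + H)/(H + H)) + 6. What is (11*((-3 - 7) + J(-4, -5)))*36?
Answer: 198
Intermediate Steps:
J(X, H) = 6 + 5*(H + X)/(2*H) (J(X, H) = 5*((H + X)/((2*H))) + 6 = 5*((H + X)*(1/(2*H))) + 6 = 5*((H + X)/(2*H)) + 6 = 5*(H + X)/(2*H) + 6 = 6 + 5*(H + X)/(2*H))
(11*((-3 - 7) + J(-4, -5)))*36 = (11*((-3 - 7) + (½)*(5*(-4) + 17*(-5))/(-5)))*36 = (11*(-10 + (½)*(-⅕)*(-20 - 85)))*36 = (11*(-10 + (½)*(-⅕)*(-105)))*36 = (11*(-10 + 21/2))*36 = (11*(½))*36 = (11/2)*36 = 198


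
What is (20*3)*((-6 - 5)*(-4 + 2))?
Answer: 1320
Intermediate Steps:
(20*3)*((-6 - 5)*(-4 + 2)) = 60*(-11*(-2)) = 60*22 = 1320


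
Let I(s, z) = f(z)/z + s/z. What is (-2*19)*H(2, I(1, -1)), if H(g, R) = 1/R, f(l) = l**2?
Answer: 19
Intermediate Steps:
I(s, z) = z + s/z (I(s, z) = z**2/z + s/z = z + s/z)
(-2*19)*H(2, I(1, -1)) = (-2*19)/(-1 + 1/(-1)) = -38/(-1 + 1*(-1)) = -38/(-1 - 1) = -38/(-2) = -38*(-1/2) = 19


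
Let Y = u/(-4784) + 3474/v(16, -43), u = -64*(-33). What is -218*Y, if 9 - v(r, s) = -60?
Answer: -3252996/299 ≈ -10880.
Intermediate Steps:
u = 2112
v(r, s) = 69 (v(r, s) = 9 - 1*(-60) = 9 + 60 = 69)
Y = 14922/299 (Y = 2112/(-4784) + 3474/69 = 2112*(-1/4784) + 3474*(1/69) = -132/299 + 1158/23 = 14922/299 ≈ 49.906)
-218*Y = -218*14922/299 = -3252996/299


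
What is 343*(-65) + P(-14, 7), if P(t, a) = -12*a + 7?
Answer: -22372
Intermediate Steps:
P(t, a) = 7 - 12*a
343*(-65) + P(-14, 7) = 343*(-65) + (7 - 12*7) = -22295 + (7 - 84) = -22295 - 77 = -22372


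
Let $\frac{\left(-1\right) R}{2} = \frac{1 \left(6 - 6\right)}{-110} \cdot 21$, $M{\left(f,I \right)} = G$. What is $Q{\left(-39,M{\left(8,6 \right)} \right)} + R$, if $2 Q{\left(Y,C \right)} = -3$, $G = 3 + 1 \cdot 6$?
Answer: $- \frac{3}{2} \approx -1.5$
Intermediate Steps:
$G = 9$ ($G = 3 + 6 = 9$)
$M{\left(f,I \right)} = 9$
$Q{\left(Y,C \right)} = - \frac{3}{2}$ ($Q{\left(Y,C \right)} = \frac{1}{2} \left(-3\right) = - \frac{3}{2}$)
$R = 0$ ($R = - 2 \frac{1 \left(6 - 6\right)}{-110} \cdot 21 = - 2 \cdot 1 \cdot 0 \left(- \frac{1}{110}\right) 21 = - 2 \cdot 0 \left(- \frac{1}{110}\right) 21 = - 2 \cdot 0 \cdot 21 = \left(-2\right) 0 = 0$)
$Q{\left(-39,M{\left(8,6 \right)} \right)} + R = - \frac{3}{2} + 0 = - \frac{3}{2}$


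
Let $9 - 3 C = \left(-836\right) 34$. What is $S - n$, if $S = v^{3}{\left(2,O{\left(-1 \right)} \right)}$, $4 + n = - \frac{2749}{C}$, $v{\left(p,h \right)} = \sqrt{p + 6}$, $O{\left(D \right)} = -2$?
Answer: $\frac{121979}{28433} + 16 \sqrt{2} \approx 26.917$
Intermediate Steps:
$C = \frac{28433}{3}$ ($C = 3 - \frac{\left(-836\right) 34}{3} = 3 - - \frac{28424}{3} = 3 + \frac{28424}{3} = \frac{28433}{3} \approx 9477.7$)
$v{\left(p,h \right)} = \sqrt{6 + p}$
$n = - \frac{121979}{28433}$ ($n = -4 - \frac{2749}{\frac{28433}{3}} = -4 - \frac{8247}{28433} = - \frac{121979}{28433} \approx -4.29$)
$S = 16 \sqrt{2}$ ($S = \left(\sqrt{6 + 2}\right)^{3} = \left(\sqrt{8}\right)^{3} = \left(2 \sqrt{2}\right)^{3} = 16 \sqrt{2} \approx 22.627$)
$S - n = 16 \sqrt{2} - - \frac{121979}{28433} = 16 \sqrt{2} + \frac{121979}{28433} = \frac{121979}{28433} + 16 \sqrt{2}$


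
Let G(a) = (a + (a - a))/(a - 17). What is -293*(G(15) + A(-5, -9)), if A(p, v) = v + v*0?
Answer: 9669/2 ≈ 4834.5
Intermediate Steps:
G(a) = a/(-17 + a) (G(a) = (a + 0)/(-17 + a) = a/(-17 + a))
A(p, v) = v (A(p, v) = v + 0 = v)
-293*(G(15) + A(-5, -9)) = -293*(15/(-17 + 15) - 9) = -293*(15/(-2) - 9) = -293*(15*(-½) - 9) = -293*(-15/2 - 9) = -293*(-33/2) = 9669/2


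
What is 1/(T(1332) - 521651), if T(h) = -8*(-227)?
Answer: -1/519835 ≈ -1.9237e-6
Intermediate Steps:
T(h) = 1816
1/(T(1332) - 521651) = 1/(1816 - 521651) = 1/(-519835) = -1/519835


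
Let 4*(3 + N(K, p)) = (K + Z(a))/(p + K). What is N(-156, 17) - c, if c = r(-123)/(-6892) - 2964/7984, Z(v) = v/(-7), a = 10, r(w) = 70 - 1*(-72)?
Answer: -7780066225/3346252084 ≈ -2.3250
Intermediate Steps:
r(w) = 142 (r(w) = 70 + 72 = 142)
Z(v) = -v/7 (Z(v) = v*(-1/7) = -v/7)
c = -1347601/3439108 (c = 142/(-6892) - 2964/7984 = 142*(-1/6892) - 2964*1/7984 = -71/3446 - 741/1996 = -1347601/3439108 ≈ -0.39185)
N(K, p) = -3 + (-10/7 + K)/(4*(K + p)) (N(K, p) = -3 + ((K - 1/7*10)/(p + K))/4 = -3 + ((K - 10/7)/(K + p))/4 = -3 + ((-10/7 + K)/(K + p))/4 = -3 + (-10/7 + K)/(4*(K + p)))
N(-156, 17) - c = (-10 - 84*17 - 77*(-156))/(28*(-156 + 17)) - 1*(-1347601/3439108) = (1/28)*(-10 - 1428 + 12012)/(-139) + 1347601/3439108 = (1/28)*(-1/139)*10574 + 1347601/3439108 = -5287/1946 + 1347601/3439108 = -7780066225/3346252084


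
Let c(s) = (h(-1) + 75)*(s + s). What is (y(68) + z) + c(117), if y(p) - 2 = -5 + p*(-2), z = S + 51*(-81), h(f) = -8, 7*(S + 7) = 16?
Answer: 79823/7 ≈ 11403.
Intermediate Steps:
S = -33/7 (S = -7 + (⅐)*16 = -7 + 16/7 = -33/7 ≈ -4.7143)
c(s) = 134*s (c(s) = (-8 + 75)*(s + s) = 67*(2*s) = 134*s)
z = -28950/7 (z = -33/7 + 51*(-81) = -33/7 - 4131 = -28950/7 ≈ -4135.7)
y(p) = -3 - 2*p (y(p) = 2 + (-5 + p*(-2)) = 2 + (-5 - 2*p) = -3 - 2*p)
(y(68) + z) + c(117) = ((-3 - 2*68) - 28950/7) + 134*117 = ((-3 - 136) - 28950/7) + 15678 = (-139 - 28950/7) + 15678 = -29923/7 + 15678 = 79823/7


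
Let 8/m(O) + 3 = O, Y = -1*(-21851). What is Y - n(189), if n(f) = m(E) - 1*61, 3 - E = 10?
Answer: 109564/5 ≈ 21913.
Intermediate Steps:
E = -7 (E = 3 - 1*10 = 3 - 10 = -7)
Y = 21851
m(O) = 8/(-3 + O)
n(f) = -309/5 (n(f) = 8/(-3 - 7) - 1*61 = 8/(-10) - 61 = 8*(-⅒) - 61 = -⅘ - 61 = -309/5)
Y - n(189) = 21851 - 1*(-309/5) = 21851 + 309/5 = 109564/5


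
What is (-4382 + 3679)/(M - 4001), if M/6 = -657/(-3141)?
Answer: 12913/73469 ≈ 0.17576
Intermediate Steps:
M = 438/349 (M = 6*(-657/(-3141)) = 6*(-657*(-1/3141)) = 6*(73/349) = 438/349 ≈ 1.2550)
(-4382 + 3679)/(M - 4001) = (-4382 + 3679)/(438/349 - 4001) = -703/(-1395911/349) = -703*(-349/1395911) = 12913/73469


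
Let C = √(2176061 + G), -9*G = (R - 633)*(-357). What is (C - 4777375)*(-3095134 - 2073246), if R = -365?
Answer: 24691289402500 - 5168380*√19228263/3 ≈ 2.4684e+13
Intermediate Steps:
G = -118762/3 (G = -(-365 - 633)*(-357)/9 = -(-998)*(-357)/9 = -⅑*356286 = -118762/3 ≈ -39587.)
C = √19228263/3 (C = √(2176061 - 118762/3) = √(6409421/3) = √19228263/3 ≈ 1461.7)
(C - 4777375)*(-3095134 - 2073246) = (√19228263/3 - 4777375)*(-3095134 - 2073246) = (-4777375 + √19228263/3)*(-5168380) = 24691289402500 - 5168380*√19228263/3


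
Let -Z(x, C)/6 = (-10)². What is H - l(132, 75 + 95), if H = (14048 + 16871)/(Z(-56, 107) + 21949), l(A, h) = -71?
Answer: 1546698/21349 ≈ 72.448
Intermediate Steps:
Z(x, C) = -600 (Z(x, C) = -6*(-10)² = -6*100 = -600)
H = 30919/21349 (H = (14048 + 16871)/(-600 + 21949) = 30919/21349 ≈ 1.4483)
H - l(132, 75 + 95) = 30919/21349 - 1*(-71) = 30919/21349 + 71 = 1546698/21349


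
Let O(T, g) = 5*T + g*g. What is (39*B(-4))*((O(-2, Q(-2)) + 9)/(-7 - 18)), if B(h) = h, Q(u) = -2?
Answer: 468/25 ≈ 18.720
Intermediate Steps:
O(T, g) = g**2 + 5*T (O(T, g) = 5*T + g**2 = g**2 + 5*T)
(39*B(-4))*((O(-2, Q(-2)) + 9)/(-7 - 18)) = (39*(-4))*((((-2)**2 + 5*(-2)) + 9)/(-7 - 18)) = -156*((4 - 10) + 9)/(-25) = -156*(-6 + 9)*(-1)/25 = -468*(-1)/25 = -156*(-3/25) = 468/25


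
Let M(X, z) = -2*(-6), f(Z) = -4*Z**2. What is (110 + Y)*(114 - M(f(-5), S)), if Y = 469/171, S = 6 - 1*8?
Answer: 655486/57 ≈ 11500.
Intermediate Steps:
S = -2 (S = 6 - 8 = -2)
M(X, z) = 12
Y = 469/171 (Y = 469*(1/171) = 469/171 ≈ 2.7427)
(110 + Y)*(114 - M(f(-5), S)) = (110 + 469/171)*(114 - 1*12) = 19279*(114 - 12)/171 = (19279/171)*102 = 655486/57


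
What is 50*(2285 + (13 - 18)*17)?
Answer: 110000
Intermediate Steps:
50*(2285 + (13 - 18)*17) = 50*(2285 - 5*17) = 50*(2285 - 85) = 50*2200 = 110000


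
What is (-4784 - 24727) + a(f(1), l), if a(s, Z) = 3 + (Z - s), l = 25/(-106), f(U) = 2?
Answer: -3128085/106 ≈ -29510.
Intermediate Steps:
l = -25/106 (l = 25*(-1/106) = -25/106 ≈ -0.23585)
a(s, Z) = 3 + Z - s
(-4784 - 24727) + a(f(1), l) = (-4784 - 24727) + (3 - 25/106 - 1*2) = -29511 + (3 - 25/106 - 2) = -29511 + 81/106 = -3128085/106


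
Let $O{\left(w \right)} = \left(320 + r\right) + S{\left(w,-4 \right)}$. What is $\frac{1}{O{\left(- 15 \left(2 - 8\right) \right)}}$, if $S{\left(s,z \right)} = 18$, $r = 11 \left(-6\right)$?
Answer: $\frac{1}{272} \approx 0.0036765$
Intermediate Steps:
$r = -66$
$O{\left(w \right)} = 272$ ($O{\left(w \right)} = \left(320 - 66\right) + 18 = 254 + 18 = 272$)
$\frac{1}{O{\left(- 15 \left(2 - 8\right) \right)}} = \frac{1}{272}$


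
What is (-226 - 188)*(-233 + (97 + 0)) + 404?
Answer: 56708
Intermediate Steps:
(-226 - 188)*(-233 + (97 + 0)) + 404 = -414*(-233 + 97) + 404 = -414*(-136) + 404 = 56304 + 404 = 56708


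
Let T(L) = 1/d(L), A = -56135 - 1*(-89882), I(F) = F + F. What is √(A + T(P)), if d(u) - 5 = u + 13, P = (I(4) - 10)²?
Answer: √16333570/22 ≈ 183.70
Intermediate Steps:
I(F) = 2*F
P = 4 (P = (2*4 - 10)² = (8 - 10)² = (-2)² = 4)
A = 33747 (A = -56135 + 89882 = 33747)
d(u) = 18 + u (d(u) = 5 + (u + 13) = 5 + (13 + u) = 18 + u)
T(L) = 1/(18 + L)
√(A + T(P)) = √(33747 + 1/(18 + 4)) = √(33747 + 1/22) = √(742435/22) = √16333570/22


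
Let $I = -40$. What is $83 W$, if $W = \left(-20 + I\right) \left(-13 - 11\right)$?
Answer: $119520$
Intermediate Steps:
$W = 1440$ ($W = \left(-20 - 40\right) \left(-13 - 11\right) = \left(-60\right) \left(-24\right) = 1440$)
$83 W = 83 \cdot 1440 = 119520$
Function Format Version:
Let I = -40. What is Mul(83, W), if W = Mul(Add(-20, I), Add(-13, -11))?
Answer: 119520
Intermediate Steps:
W = 1440 (W = Mul(Add(-20, -40), Add(-13, -11)) = Mul(-60, -24) = 1440)
Mul(83, W) = Mul(83, 1440) = 119520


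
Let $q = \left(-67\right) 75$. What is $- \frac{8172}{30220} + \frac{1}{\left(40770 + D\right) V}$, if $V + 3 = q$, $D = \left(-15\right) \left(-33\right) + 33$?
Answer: $- \frac{424221488347}{1568768128920} \approx -0.27042$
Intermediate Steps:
$D = 528$ ($D = 495 + 33 = 528$)
$q = -5025$
$V = -5028$ ($V = -3 - 5025 = -5028$)
$- \frac{8172}{30220} + \frac{1}{\left(40770 + D\right) V} = - \frac{8172}{30220} + \frac{1}{\left(40770 + 528\right) \left(-5028\right)} = \left(-8172\right) \frac{1}{30220} + \frac{1}{41298} \left(- \frac{1}{5028}\right) = - \frac{2043}{7555} + \frac{1}{41298} \left(- \frac{1}{5028}\right) = - \frac{2043}{7555} - \frac{1}{207646344} = - \frac{424221488347}{1568768128920}$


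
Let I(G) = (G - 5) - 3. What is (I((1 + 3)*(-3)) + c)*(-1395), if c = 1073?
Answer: -1468935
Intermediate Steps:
I(G) = -8 + G (I(G) = (-5 + G) - 3 = -8 + G)
(I((1 + 3)*(-3)) + c)*(-1395) = ((-8 + (1 + 3)*(-3)) + 1073)*(-1395) = ((-8 + 4*(-3)) + 1073)*(-1395) = ((-8 - 12) + 1073)*(-1395) = (-20 + 1073)*(-1395) = 1053*(-1395) = -1468935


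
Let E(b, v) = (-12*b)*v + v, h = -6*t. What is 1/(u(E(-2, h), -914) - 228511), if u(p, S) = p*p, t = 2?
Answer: -1/138511 ≈ -7.2196e-6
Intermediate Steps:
h = -12 (h = -6*2 = -12)
E(b, v) = v - 12*b*v (E(b, v) = -12*b*v + v = v - 12*b*v)
u(p, S) = p**2
1/(u(E(-2, h), -914) - 228511) = 1/((-12*(1 - 12*(-2)))**2 - 228511) = 1/((-12*(1 + 24))**2 - 228511) = 1/((-12*25)**2 - 228511) = 1/((-300)**2 - 228511) = 1/(90000 - 228511) = 1/(-138511) = -1/138511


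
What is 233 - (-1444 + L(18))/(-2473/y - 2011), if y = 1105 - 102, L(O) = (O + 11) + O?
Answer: 469143707/2019506 ≈ 232.31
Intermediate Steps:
L(O) = 11 + 2*O (L(O) = (11 + O) + O = 11 + 2*O)
y = 1003
233 - (-1444 + L(18))/(-2473/y - 2011) = 233 - (-1444 + (11 + 2*18))/(-2473/1003 - 2011) = 233 - (-1444 + (11 + 36))/(-2473*1/1003 - 2011) = 233 - (-1444 + 47)/(-2473/1003 - 2011) = 233 - (-1397)/(-2019506/1003) = 233 - (-1397)*(-1003)/2019506 = 233 - 1*1401191/2019506 = 233 - 1401191/2019506 = 469143707/2019506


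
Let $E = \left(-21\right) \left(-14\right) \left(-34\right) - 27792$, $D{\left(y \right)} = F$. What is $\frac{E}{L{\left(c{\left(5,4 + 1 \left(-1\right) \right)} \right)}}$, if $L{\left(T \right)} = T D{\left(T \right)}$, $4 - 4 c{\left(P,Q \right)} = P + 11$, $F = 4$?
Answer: $3149$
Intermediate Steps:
$c{\left(P,Q \right)} = - \frac{7}{4} - \frac{P}{4}$ ($c{\left(P,Q \right)} = 1 - \frac{P + 11}{4} = 1 - \frac{11 + P}{4} = 1 - \left(\frac{11}{4} + \frac{P}{4}\right) = - \frac{7}{4} - \frac{P}{4}$)
$D{\left(y \right)} = 4$
$L{\left(T \right)} = 4 T$ ($L{\left(T \right)} = T 4 = 4 T$)
$E = -37788$ ($E = 294 \left(-34\right) - 27792 = -9996 - 27792 = -37788$)
$\frac{E}{L{\left(c{\left(5,4 + 1 \left(-1\right) \right)} \right)}} = - \frac{37788}{4 \left(- \frac{7}{4} - \frac{5}{4}\right)} = - \frac{37788}{4 \left(-3\right)} = - \frac{37788}{-12} = \left(-37788\right) \left(- \frac{1}{12}\right) = 3149$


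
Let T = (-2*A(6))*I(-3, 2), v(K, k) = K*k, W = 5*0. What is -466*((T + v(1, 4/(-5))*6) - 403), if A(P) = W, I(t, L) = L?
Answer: 950174/5 ≈ 1.9003e+5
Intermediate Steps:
W = 0
A(P) = 0
T = 0 (T = -2*0*2 = 0*2 = 0)
-466*((T + v(1, 4/(-5))*6) - 403) = -466*((0 + (1*(4/(-5)))*6) - 403) = -466*((0 + (1*(4*(-⅕)))*6) - 403) = -466*((0 + (1*(-⅘))*6) - 403) = -466*((0 - ⅘*6) - 403) = -466*((0 - 24/5) - 403) = -466*(-24/5 - 403) = -466*(-2039/5) = 950174/5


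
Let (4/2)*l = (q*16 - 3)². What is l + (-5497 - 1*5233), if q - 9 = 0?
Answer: -1579/2 ≈ -789.50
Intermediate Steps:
q = 9 (q = 9 + 0 = 9)
l = 19881/2 (l = (9*16 - 3)²/2 = (144 - 3)²/2 = (½)*141² = (½)*19881 = 19881/2 ≈ 9940.5)
l + (-5497 - 1*5233) = 19881/2 + (-5497 - 1*5233) = 19881/2 + (-5497 - 5233) = 19881/2 - 10730 = -1579/2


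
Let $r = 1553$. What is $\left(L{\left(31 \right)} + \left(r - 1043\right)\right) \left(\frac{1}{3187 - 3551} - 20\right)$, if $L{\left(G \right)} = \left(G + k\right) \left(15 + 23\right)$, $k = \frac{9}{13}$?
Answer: $- \frac{81132183}{2366} \approx -34291.0$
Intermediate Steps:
$k = \frac{9}{13}$ ($k = 9 \cdot \frac{1}{13} = \frac{9}{13} \approx 0.69231$)
$L{\left(G \right)} = \frac{342}{13} + 38 G$ ($L{\left(G \right)} = \left(G + \frac{9}{13}\right) \left(15 + 23\right) = \left(\frac{9}{13} + G\right) 38 = \frac{342}{13} + 38 G$)
$\left(L{\left(31 \right)} + \left(r - 1043\right)\right) \left(\frac{1}{3187 - 3551} - 20\right) = \left(\left(\frac{342}{13} + 38 \cdot 31\right) + \left(1553 - 1043\right)\right) \left(\frac{1}{3187 - 3551} - 20\right) = \left(\left(\frac{342}{13} + 1178\right) + \left(1553 - 1043\right)\right) \left(\frac{1}{-364} - 20\right) = \left(\frac{15656}{13} + 510\right) \left(- \frac{1}{364} - 20\right) = \frac{22286}{13} \left(- \frac{7281}{364}\right) = - \frac{81132183}{2366}$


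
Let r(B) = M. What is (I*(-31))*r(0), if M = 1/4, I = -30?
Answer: 465/2 ≈ 232.50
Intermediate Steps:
M = ¼ ≈ 0.25000
r(B) = ¼
(I*(-31))*r(0) = -30*(-31)*(¼) = 930*(¼) = 465/2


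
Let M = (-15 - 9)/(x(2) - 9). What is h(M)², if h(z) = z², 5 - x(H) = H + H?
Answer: 81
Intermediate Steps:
x(H) = 5 - 2*H (x(H) = 5 - (H + H) = 5 - 2*H)
M = 3 (M = (-15 - 9)/((5 - 2*2) - 9) = -24/((5 - 4) - 9) = -24/(1 - 9) = -24/(-8) = -24*(-⅛) = 3)
h(M)² = (3²)² = 9² = 81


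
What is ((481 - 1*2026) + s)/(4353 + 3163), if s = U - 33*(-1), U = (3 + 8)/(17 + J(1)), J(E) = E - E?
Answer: -25693/127772 ≈ -0.20108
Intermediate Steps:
J(E) = 0
U = 11/17 (U = (3 + 8)/(17 + 0) = 11/17 ≈ 0.64706)
s = 572/17 (s = 11/17 - 33*(-1) = 11/17 + 33 = 572/17 ≈ 33.647)
((481 - 1*2026) + s)/(4353 + 3163) = ((481 - 1*2026) + 572/17)/(4353 + 3163) = ((481 - 2026) + 572/17)/7516 = (-1545 + 572/17)*(1/7516) = -25693/17*1/7516 = -25693/127772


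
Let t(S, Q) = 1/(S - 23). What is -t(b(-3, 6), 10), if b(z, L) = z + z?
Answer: 1/29 ≈ 0.034483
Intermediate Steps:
b(z, L) = 2*z
t(S, Q) = 1/(-23 + S)
-t(b(-3, 6), 10) = -1/(-23 + 2*(-3)) = -1/(-23 - 6) = -1/(-29) = -1*(-1/29) = 1/29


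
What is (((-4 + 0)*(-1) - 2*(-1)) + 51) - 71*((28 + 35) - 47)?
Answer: -1079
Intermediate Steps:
(((-4 + 0)*(-1) - 2*(-1)) + 51) - 71*((28 + 35) - 47) = ((-4*(-1) + 2) + 51) - 71*(63 - 47) = ((4 + 2) + 51) - 71*16 = (6 + 51) - 1136 = 57 - 1136 = -1079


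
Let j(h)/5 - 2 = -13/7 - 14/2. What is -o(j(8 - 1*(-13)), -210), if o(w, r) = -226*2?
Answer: 452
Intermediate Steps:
j(h) = -240/7 (j(h) = 10 + 5*(-13/7 - 14/2) = 10 + 5*(-13*1/7 - 14*1/2) = 10 + 5*(-13/7 - 7) = 10 + 5*(-62/7) = 10 - 310/7 = -240/7)
o(w, r) = -452
-o(j(8 - 1*(-13)), -210) = -1*(-452) = 452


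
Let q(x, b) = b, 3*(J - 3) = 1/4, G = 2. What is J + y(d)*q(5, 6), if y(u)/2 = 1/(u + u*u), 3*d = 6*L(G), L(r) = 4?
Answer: 13/4 ≈ 3.2500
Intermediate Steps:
J = 37/12 (J = 3 + (⅓)/4 = 3 + (⅓)*(¼) = 3 + 1/12 = 37/12 ≈ 3.0833)
d = 8 (d = (6*4)/3 = (⅓)*24 = 8)
y(u) = 2/(u + u²) (y(u) = 2/(u + u*u) = 2/(u + u²))
J + y(d)*q(5, 6) = 37/12 + (2/(8*(1 + 8)))*6 = 37/12 + (2*(⅛)/9)*6 = 37/12 + (2*(⅛)*(⅑))*6 = 37/12 + (1/36)*6 = 37/12 + ⅙ = 13/4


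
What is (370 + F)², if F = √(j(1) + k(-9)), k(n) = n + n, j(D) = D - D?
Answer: 136882 + 2220*I*√2 ≈ 1.3688e+5 + 3139.6*I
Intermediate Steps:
j(D) = 0
k(n) = 2*n
F = 3*I*√2 (F = √(0 + 2*(-9)) = √(0 - 18) = √(-18) = 3*I*√2 ≈ 4.2426*I)
(370 + F)² = (370 + 3*I*√2)²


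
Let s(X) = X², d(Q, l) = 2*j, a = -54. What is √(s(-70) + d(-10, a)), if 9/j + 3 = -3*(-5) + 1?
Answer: √828334/13 ≈ 70.010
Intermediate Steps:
j = 9/13 (j = 9/(-3 + (-3*(-5) + 1)) = 9/(-3 + (15 + 1)) = 9/(-3 + 16) = 9/13 ≈ 0.69231)
d(Q, l) = 18/13 (d(Q, l) = 2*(9/13) = 18/13)
√(s(-70) + d(-10, a)) = √((-70)² + 18/13) = √(4900 + 18/13) = √(63718/13) = √828334/13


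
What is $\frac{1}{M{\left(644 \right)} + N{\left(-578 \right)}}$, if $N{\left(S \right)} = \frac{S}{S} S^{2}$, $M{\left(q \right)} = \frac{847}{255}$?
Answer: $\frac{255}{85192267} \approx 2.9932 \cdot 10^{-6}$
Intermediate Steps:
$M{\left(q \right)} = \frac{847}{255}$ ($M{\left(q \right)} = 847 \cdot \frac{1}{255} = \frac{847}{255}$)
$N{\left(S \right)} = S^{2}$ ($N{\left(S \right)} = 1 S^{2} = S^{2}$)
$\frac{1}{M{\left(644 \right)} + N{\left(-578 \right)}} = \frac{1}{\frac{847}{255} + \left(-578\right)^{2}} = \frac{1}{\frac{847}{255} + 334084} = \frac{1}{\frac{85192267}{255}} = \frac{255}{85192267}$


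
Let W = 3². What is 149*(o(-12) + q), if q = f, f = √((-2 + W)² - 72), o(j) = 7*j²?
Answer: 150192 + 149*I*√23 ≈ 1.5019e+5 + 714.58*I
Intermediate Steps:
W = 9
f = I*√23 (f = √((-2 + 9)² - 72) = √(7² - 72) = √(49 - 72) = √(-23) = I*√23 ≈ 4.7958*I)
q = I*√23 ≈ 4.7958*I
149*(o(-12) + q) = 149*(7*(-12)² + I*√23) = 149*(7*144 + I*√23) = 149*(1008 + I*√23) = 150192 + 149*I*√23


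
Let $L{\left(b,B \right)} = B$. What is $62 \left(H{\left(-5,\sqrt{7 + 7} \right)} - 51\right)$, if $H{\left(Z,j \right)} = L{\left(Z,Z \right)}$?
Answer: $-3472$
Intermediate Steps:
$H{\left(Z,j \right)} = Z$
$62 \left(H{\left(-5,\sqrt{7 + 7} \right)} - 51\right) = 62 \left(-5 - 51\right) = 62 \left(-56\right) = -3472$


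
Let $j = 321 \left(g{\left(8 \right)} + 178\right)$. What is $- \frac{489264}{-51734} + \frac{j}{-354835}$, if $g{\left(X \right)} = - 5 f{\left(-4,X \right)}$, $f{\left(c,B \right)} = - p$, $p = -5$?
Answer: $\frac{85533589749}{9178516945} \approx 9.3189$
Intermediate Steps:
$f{\left(c,B \right)} = 5$ ($f{\left(c,B \right)} = \left(-1\right) \left(-5\right) = 5$)
$g{\left(X \right)} = -25$ ($g{\left(X \right)} = \left(-5\right) 5 = -25$)
$j = 49113$ ($j = 321 \left(-25 + 178\right) = 321 \cdot 153 = 49113$)
$- \frac{489264}{-51734} + \frac{j}{-354835} = - \frac{489264}{-51734} + \frac{49113}{-354835} = \left(-489264\right) \left(- \frac{1}{51734}\right) + 49113 \left(- \frac{1}{354835}\right) = \frac{244632}{25867} - \frac{49113}{354835} = \frac{85533589749}{9178516945}$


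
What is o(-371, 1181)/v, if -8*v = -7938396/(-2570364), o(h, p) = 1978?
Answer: -1129817776/220511 ≈ -5123.6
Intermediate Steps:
v = -220511/571192 (v = -(-1984599)/(2*(-2570364)) = -(-1984599)*(-1)/(2*2570364) = -⅛*220511/71399 = -220511/571192 ≈ -0.38605)
o(-371, 1181)/v = 1978/(-220511/571192) = 1978*(-571192/220511) = -1129817776/220511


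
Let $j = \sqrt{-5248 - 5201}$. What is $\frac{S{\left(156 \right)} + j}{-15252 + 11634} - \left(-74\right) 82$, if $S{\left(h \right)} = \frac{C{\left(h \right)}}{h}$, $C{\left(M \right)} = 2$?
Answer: $\frac{1712413871}{282204} - \frac{i \sqrt{129}}{402} \approx 6068.0 - 0.028253 i$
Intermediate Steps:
$j = 9 i \sqrt{129}$ ($j = \sqrt{-10449} = 9 i \sqrt{129} \approx 102.22 i$)
$S{\left(h \right)} = \frac{2}{h}$
$\frac{S{\left(156 \right)} + j}{-15252 + 11634} - \left(-74\right) 82 = \frac{\frac{2}{156} + 9 i \sqrt{129}}{-15252 + 11634} - \left(-74\right) 82 = \frac{2 \cdot \frac{1}{156} + 9 i \sqrt{129}}{-3618} - -6068 = \left(\frac{1}{78} + 9 i \sqrt{129}\right) \left(- \frac{1}{3618}\right) + 6068 = \left(- \frac{1}{282204} - \frac{i \sqrt{129}}{402}\right) + 6068 = \frac{1712413871}{282204} - \frac{i \sqrt{129}}{402}$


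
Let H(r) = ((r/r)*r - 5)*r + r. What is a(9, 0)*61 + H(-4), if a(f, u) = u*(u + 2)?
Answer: 32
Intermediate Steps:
a(f, u) = u*(2 + u)
H(r) = r + r*(-5 + r) (H(r) = (1*r - 5)*r + r = (r - 5)*r + r = (-5 + r)*r + r = r*(-5 + r) + r = r + r*(-5 + r))
a(9, 0)*61 + H(-4) = (0*(2 + 0))*61 - 4*(-4 - 4) = (0*2)*61 - 4*(-8) = 0*61 + 32 = 0 + 32 = 32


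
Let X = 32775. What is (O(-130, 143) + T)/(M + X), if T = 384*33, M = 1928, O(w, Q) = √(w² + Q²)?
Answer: 12672/34703 + 13*√221/34703 ≈ 0.37072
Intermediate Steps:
O(w, Q) = √(Q² + w²)
T = 12672
(O(-130, 143) + T)/(M + X) = (√(143² + (-130)²) + 12672)/(1928 + 32775) = (√(20449 + 16900) + 12672)/34703 = (√37349 + 12672)*(1/34703) = (13*√221 + 12672)*(1/34703) = (12672 + 13*√221)*(1/34703) = 12672/34703 + 13*√221/34703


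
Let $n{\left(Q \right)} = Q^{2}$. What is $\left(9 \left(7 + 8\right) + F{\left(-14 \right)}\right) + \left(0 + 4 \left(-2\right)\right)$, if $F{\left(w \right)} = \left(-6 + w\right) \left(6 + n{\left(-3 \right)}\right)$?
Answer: $-173$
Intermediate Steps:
$F{\left(w \right)} = -90 + 15 w$ ($F{\left(w \right)} = \left(-6 + w\right) \left(6 + \left(-3\right)^{2}\right) = \left(-6 + w\right) \left(6 + 9\right) = \left(-6 + w\right) 15 = -90 + 15 w$)
$\left(9 \left(7 + 8\right) + F{\left(-14 \right)}\right) + \left(0 + 4 \left(-2\right)\right) = \left(9 \left(7 + 8\right) + \left(-90 + 15 \left(-14\right)\right)\right) + \left(0 + 4 \left(-2\right)\right) = \left(9 \cdot 15 - 300\right) + \left(0 - 8\right) = \left(135 - 300\right) - 8 = -165 - 8 = -173$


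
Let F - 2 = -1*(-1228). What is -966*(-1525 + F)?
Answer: 284970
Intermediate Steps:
F = 1230 (F = 2 - 1*(-1228) = 2 + 1228 = 1230)
-966*(-1525 + F) = -966*(-1525 + 1230) = -966*(-295) = 284970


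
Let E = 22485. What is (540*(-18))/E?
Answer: -648/1499 ≈ -0.43229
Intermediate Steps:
(540*(-18))/E = (540*(-18))/22485 = -9720*1/22485 = -648/1499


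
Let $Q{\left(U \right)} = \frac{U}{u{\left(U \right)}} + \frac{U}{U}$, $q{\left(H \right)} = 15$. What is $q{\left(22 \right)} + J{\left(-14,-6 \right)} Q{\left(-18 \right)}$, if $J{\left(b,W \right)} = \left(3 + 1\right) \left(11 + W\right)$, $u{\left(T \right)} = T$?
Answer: $55$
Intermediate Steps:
$J{\left(b,W \right)} = 44 + 4 W$ ($J{\left(b,W \right)} = 4 \left(11 + W\right) = 44 + 4 W$)
$Q{\left(U \right)} = 2$ ($Q{\left(U \right)} = \frac{U}{U} + \frac{U}{U} = 1 + 1 = 2$)
$q{\left(22 \right)} + J{\left(-14,-6 \right)} Q{\left(-18 \right)} = 15 + \left(44 + 4 \left(-6\right)\right) 2 = 15 + \left(44 - 24\right) 2 = 15 + 20 \cdot 2 = 15 + 40 = 55$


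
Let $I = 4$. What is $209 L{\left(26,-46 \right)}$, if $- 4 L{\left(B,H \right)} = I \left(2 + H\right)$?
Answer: $9196$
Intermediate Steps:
$L{\left(B,H \right)} = -2 - H$ ($L{\left(B,H \right)} = - \frac{4 \left(2 + H\right)}{4} = - \frac{8 + 4 H}{4} = -2 - H$)
$209 L{\left(26,-46 \right)} = 209 \left(-2 - -46\right) = 209 \left(-2 + 46\right) = 209 \cdot 44 = 9196$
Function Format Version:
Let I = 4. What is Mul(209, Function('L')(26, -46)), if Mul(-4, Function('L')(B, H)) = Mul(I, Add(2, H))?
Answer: 9196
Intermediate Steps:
Function('L')(B, H) = Add(-2, Mul(-1, H)) (Function('L')(B, H) = Mul(Rational(-1, 4), Mul(4, Add(2, H))) = Mul(Rational(-1, 4), Add(8, Mul(4, H))) = Add(-2, Mul(-1, H)))
Mul(209, Function('L')(26, -46)) = Mul(209, Add(-2, Mul(-1, -46))) = Mul(209, Add(-2, 46)) = Mul(209, 44) = 9196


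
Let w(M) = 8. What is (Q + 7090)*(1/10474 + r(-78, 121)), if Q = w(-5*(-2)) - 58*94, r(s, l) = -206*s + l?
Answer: 139550832101/5237 ≈ 2.6647e+7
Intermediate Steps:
r(s, l) = l - 206*s
Q = -5444 (Q = 8 - 58*94 = 8 - 5452 = -5444)
(Q + 7090)*(1/10474 + r(-78, 121)) = (-5444 + 7090)*(1/10474 + (121 - 206*(-78))) = 1646*(1/10474 + (121 + 16068)) = 1646*(1/10474 + 16189) = 1646*(169563587/10474) = 139550832101/5237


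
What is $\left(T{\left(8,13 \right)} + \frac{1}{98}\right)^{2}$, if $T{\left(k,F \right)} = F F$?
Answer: $\frac{274332969}{9604} \approx 28564.0$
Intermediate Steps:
$T{\left(k,F \right)} = F^{2}$
$\left(T{\left(8,13 \right)} + \frac{1}{98}\right)^{2} = \left(13^{2} + \frac{1}{98}\right)^{2} = \left(169 + \frac{1}{98}\right)^{2} = \left(\frac{16563}{98}\right)^{2} = \frac{274332969}{9604}$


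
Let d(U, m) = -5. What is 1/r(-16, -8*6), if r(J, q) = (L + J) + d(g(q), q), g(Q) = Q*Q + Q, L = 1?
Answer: -1/20 ≈ -0.050000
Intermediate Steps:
g(Q) = Q + Q**2 (g(Q) = Q**2 + Q = Q + Q**2)
r(J, q) = -4 + J (r(J, q) = (1 + J) - 5 = -4 + J)
1/r(-16, -8*6) = 1/(-4 - 16) = 1/(-20) = 1*(-1/20) = -1/20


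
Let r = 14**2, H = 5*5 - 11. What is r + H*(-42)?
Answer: -392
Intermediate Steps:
H = 14 (H = 25 - 11 = 14)
r = 196
r + H*(-42) = 196 + 14*(-42) = 196 - 588 = -392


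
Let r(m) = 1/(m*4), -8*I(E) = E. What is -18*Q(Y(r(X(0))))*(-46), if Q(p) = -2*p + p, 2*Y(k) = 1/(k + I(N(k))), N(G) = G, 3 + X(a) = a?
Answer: 39744/7 ≈ 5677.7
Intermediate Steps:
X(a) = -3 + a
I(E) = -E/8
r(m) = 1/(4*m) (r(m) = (¼)/m = 1/(4*m))
Y(k) = 4/(7*k) (Y(k) = 1/(2*(k - k/8)) = 1/(2*((7*k/8))) = (8/(7*k))/2 = 4/(7*k))
Q(p) = -p
-18*Q(Y(r(X(0))))*(-46) = -(-18)*4/(7*((1/(4*(-3 + 0)))))*(-46) = -(-18)*4/(7*(((¼)/(-3))))*(-46) = -(-18)*4/(7*(((¼)*(-⅓))))*(-46) = -(-18)*4/(7*(-1/12))*(-46) = -(-18)*(4/7)*(-12)*(-46) = -(-18)*(-48)/7*(-46) = -18*48/7*(-46) = -864/7*(-46) = 39744/7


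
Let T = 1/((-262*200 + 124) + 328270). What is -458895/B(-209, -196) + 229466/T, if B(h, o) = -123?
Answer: 2596580960329/41 ≈ 6.3331e+10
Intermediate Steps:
T = 1/275994 (T = 1/((-52400 + 124) + 328270) = 1/(-52276 + 328270) = 1/275994 ≈ 3.6233e-6)
-458895/B(-209, -196) + 229466/T = -458895/(-123) + 229466/(1/275994) = -458895*(-1/123) + 229466*275994 = 152965/41 + 63331239204 = 2596580960329/41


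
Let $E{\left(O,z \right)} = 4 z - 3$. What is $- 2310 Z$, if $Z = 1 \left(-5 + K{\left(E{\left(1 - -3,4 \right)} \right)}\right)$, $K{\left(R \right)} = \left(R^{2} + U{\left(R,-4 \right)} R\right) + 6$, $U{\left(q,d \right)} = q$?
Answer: $-783090$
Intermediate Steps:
$E{\left(O,z \right)} = -3 + 4 z$
$K{\left(R \right)} = 6 + 2 R^{2}$ ($K{\left(R \right)} = \left(R^{2} + R R\right) + 6 = \left(R^{2} + R^{2}\right) + 6 = 2 R^{2} + 6 = 6 + 2 R^{2}$)
$Z = 339$ ($Z = 1 \left(-5 + \left(6 + 2 \left(-3 + 4 \cdot 4\right)^{2}\right)\right) = 1 \left(-5 + \left(6 + 2 \left(-3 + 16\right)^{2}\right)\right) = 1 \left(-5 + \left(6 + 2 \cdot 13^{2}\right)\right) = 1 \left(-5 + \left(6 + 2 \cdot 169\right)\right) = 1 \left(-5 + \left(6 + 338\right)\right) = 1 \left(-5 + 344\right) = 1 \cdot 339 = 339$)
$- 2310 Z = \left(-2310\right) 339 = -783090$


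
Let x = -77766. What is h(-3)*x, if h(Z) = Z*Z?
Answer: -699894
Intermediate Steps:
h(Z) = Z²
h(-3)*x = (-3)²*(-77766) = 9*(-77766) = -699894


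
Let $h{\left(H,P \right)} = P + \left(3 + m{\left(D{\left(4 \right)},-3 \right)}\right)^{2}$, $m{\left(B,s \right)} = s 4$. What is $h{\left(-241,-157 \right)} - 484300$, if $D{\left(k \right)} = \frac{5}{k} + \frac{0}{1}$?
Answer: $-484376$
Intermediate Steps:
$D{\left(k \right)} = \frac{5}{k}$ ($D{\left(k \right)} = \frac{5}{k} + 0 \cdot 1 = \frac{5}{k} + 0 = \frac{5}{k}$)
$m{\left(B,s \right)} = 4 s$
$h{\left(H,P \right)} = 81 + P$ ($h{\left(H,P \right)} = P + \left(3 + 4 \left(-3\right)\right)^{2} = P + \left(3 - 12\right)^{2} = P + \left(-9\right)^{2} = P + 81 = 81 + P$)
$h{\left(-241,-157 \right)} - 484300 = \left(81 - 157\right) - 484300 = -76 - 484300 = -484376$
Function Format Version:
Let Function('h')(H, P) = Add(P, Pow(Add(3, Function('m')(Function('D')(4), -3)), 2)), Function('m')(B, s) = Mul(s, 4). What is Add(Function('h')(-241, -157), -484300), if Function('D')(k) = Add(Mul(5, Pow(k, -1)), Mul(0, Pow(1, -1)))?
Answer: -484376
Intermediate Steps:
Function('D')(k) = Mul(5, Pow(k, -1)) (Function('D')(k) = Add(Mul(5, Pow(k, -1)), Mul(0, 1)) = Add(Mul(5, Pow(k, -1)), 0) = Mul(5, Pow(k, -1)))
Function('m')(B, s) = Mul(4, s)
Function('h')(H, P) = Add(81, P) (Function('h')(H, P) = Add(P, Pow(Add(3, Mul(4, -3)), 2)) = Add(P, Pow(Add(3, -12), 2)) = Add(P, Pow(-9, 2)) = Add(P, 81) = Add(81, P))
Add(Function('h')(-241, -157), -484300) = Add(Add(81, -157), -484300) = Add(-76, -484300) = -484376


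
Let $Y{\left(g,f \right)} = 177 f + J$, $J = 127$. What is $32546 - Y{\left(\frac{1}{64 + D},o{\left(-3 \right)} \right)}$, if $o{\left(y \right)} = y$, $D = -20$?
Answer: $32950$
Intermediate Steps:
$Y{\left(g,f \right)} = 127 + 177 f$ ($Y{\left(g,f \right)} = 177 f + 127 = 127 + 177 f$)
$32546 - Y{\left(\frac{1}{64 + D},o{\left(-3 \right)} \right)} = 32546 - \left(127 + 177 \left(-3\right)\right) = 32546 - \left(127 - 531\right) = 32546 - -404 = 32546 + 404 = 32950$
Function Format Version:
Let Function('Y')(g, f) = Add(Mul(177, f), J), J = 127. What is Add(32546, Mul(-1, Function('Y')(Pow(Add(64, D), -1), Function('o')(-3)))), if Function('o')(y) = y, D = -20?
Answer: 32950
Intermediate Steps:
Function('Y')(g, f) = Add(127, Mul(177, f)) (Function('Y')(g, f) = Add(Mul(177, f), 127) = Add(127, Mul(177, f)))
Add(32546, Mul(-1, Function('Y')(Pow(Add(64, D), -1), Function('o')(-3)))) = Add(32546, Mul(-1, Add(127, Mul(177, -3)))) = Add(32546, Mul(-1, Add(127, -531))) = Add(32546, Mul(-1, -404)) = Add(32546, 404) = 32950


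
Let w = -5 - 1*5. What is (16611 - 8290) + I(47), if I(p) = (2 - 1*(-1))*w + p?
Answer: 8338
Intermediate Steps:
w = -10 (w = -5 - 5 = -10)
I(p) = -30 + p (I(p) = (2 - 1*(-1))*(-10) + p = (2 + 1)*(-10) + p = 3*(-10) + p = -30 + p)
(16611 - 8290) + I(47) = (16611 - 8290) + (-30 + 47) = 8321 + 17 = 8338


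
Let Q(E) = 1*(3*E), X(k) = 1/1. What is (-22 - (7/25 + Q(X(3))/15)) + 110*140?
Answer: 384438/25 ≈ 15378.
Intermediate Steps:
X(k) = 1
Q(E) = 3*E
(-22 - (7/25 + Q(X(3))/15)) + 110*140 = (-22 - (7/25 + (3*1)/15)) + 110*140 = (-22 - (7*(1/25) + 3*(1/15))) + 15400 = (-22 - (7/25 + 1/5)) + 15400 = (-22 - 1*12/25) + 15400 = (-22 - 12/25) + 15400 = -562/25 + 15400 = 384438/25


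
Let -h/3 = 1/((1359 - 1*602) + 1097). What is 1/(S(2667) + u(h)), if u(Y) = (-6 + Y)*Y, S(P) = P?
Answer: 381924/1018595017 ≈ 0.00037495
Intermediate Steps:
h = -1/618 (h = -3/((1359 - 1*602) + 1097) = -3/((1359 - 602) + 1097) = -3/(757 + 1097) = -3/1854 = -3*1/1854 = -1/618 ≈ -0.0016181)
u(Y) = Y*(-6 + Y)
1/(S(2667) + u(h)) = 1/(2667 - (-6 - 1/618)/618) = 1/(2667 - 1/618*(-3709/618)) = 1/(2667 + 3709/381924) = 1/(1018595017/381924) = 381924/1018595017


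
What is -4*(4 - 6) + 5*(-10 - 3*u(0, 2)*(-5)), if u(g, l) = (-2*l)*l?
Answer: -642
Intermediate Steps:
u(g, l) = -2*l²
-4*(4 - 6) + 5*(-10 - 3*u(0, 2)*(-5)) = -4*(4 - 6) + 5*(-10 - (-6)*2²*(-5)) = -4*(-2) + 5*(-10 - (-6)*4*(-5)) = 8 + 5*(-10 - 3*(-8)*(-5)) = 8 + 5*(-10 + 24*(-5)) = 8 + 5*(-10 - 120) = 8 + 5*(-130) = 8 - 650 = -642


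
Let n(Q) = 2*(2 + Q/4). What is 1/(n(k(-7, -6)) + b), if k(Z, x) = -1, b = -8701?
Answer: -2/17395 ≈ -0.00011498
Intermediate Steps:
n(Q) = 4 + Q/2 (n(Q) = 2*(2 + Q*(1/4)) = 2*(2 + Q/4) = 4 + Q/2)
1/(n(k(-7, -6)) + b) = 1/((4 + (1/2)*(-1)) - 8701) = 1/((4 - 1/2) - 8701) = 1/(7/2 - 8701) = 1/(-17395/2) = -2/17395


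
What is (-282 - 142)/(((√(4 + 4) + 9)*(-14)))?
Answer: 1908/511 - 424*√2/511 ≈ 2.5604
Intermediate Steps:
(-282 - 142)/(((√(4 + 4) + 9)*(-14))) = -424*(-1/(14*(√8 + 9))) = -424*(-1/(14*(2*√2 + 9))) = -424*(-1/(14*(9 + 2*√2))) = -424/(-126 - 28*√2)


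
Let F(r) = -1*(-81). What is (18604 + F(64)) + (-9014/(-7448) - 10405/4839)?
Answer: 336694907813/18020436 ≈ 18684.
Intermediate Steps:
F(r) = 81
(18604 + F(64)) + (-9014/(-7448) - 10405/4839) = (18604 + 81) + (-9014/(-7448) - 10405/4839) = 18685 + (-9014*(-1/7448) - 10405*1/4839) = 18685 + (4507/3724 - 10405/4839) = 18685 - 16938847/18020436 = 336694907813/18020436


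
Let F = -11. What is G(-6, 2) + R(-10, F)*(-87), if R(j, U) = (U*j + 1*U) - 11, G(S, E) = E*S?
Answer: -7668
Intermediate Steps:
R(j, U) = -11 + U + U*j (R(j, U) = (U*j + U) - 11 = (U + U*j) - 11 = -11 + U + U*j)
G(-6, 2) + R(-10, F)*(-87) = 2*(-6) + (-11 - 11 - 11*(-10))*(-87) = -12 + (-11 - 11 + 110)*(-87) = -12 + 88*(-87) = -12 - 7656 = -7668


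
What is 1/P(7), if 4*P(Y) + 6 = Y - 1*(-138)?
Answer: 4/139 ≈ 0.028777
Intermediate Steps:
P(Y) = 33 + Y/4 (P(Y) = -3/2 + (Y - 1*(-138))/4 = -3/2 + (Y + 138)/4 = -3/2 + (138 + Y)/4 = -3/2 + (69/2 + Y/4) = 33 + Y/4)
1/P(7) = 1/(33 + (¼)*7) = 1/(33 + 7/4) = 1/(139/4) = 4/139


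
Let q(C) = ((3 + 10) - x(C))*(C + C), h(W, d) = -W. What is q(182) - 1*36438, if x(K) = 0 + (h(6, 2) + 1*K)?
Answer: -95770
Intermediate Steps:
x(K) = -6 + K (x(K) = 0 + (-1*6 + 1*K) = 0 + (-6 + K) = -6 + K)
q(C) = 2*C*(19 - C) (q(C) = ((3 + 10) - (-6 + C))*(C + C) = (13 + (6 - C))*(2*C) = (19 - C)*(2*C) = 2*C*(19 - C))
q(182) - 1*36438 = 2*182*(19 - 1*182) - 1*36438 = 2*182*(19 - 182) - 36438 = 2*182*(-163) - 36438 = -59332 - 36438 = -95770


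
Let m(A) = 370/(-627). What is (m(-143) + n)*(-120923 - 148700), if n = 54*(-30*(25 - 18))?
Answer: 1917167822650/627 ≈ 3.0577e+9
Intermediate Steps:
m(A) = -370/627 (m(A) = 370*(-1/627) = -370/627)
n = -11340 (n = 54*(-30*7) = 54*(-210) = -11340)
(m(-143) + n)*(-120923 - 148700) = (-370/627 - 11340)*(-120923 - 148700) = -7110550/627*(-269623) = 1917167822650/627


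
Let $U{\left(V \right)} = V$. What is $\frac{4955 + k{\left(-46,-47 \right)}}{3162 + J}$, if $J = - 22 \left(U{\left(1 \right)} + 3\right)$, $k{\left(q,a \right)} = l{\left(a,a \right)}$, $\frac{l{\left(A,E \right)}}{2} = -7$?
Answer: $\frac{4941}{3074} \approx 1.6074$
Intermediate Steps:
$l{\left(A,E \right)} = -14$ ($l{\left(A,E \right)} = 2 \left(-7\right) = -14$)
$k{\left(q,a \right)} = -14$
$J = -88$ ($J = - 22 \left(1 + 3\right) = \left(-22\right) 4 = -88$)
$\frac{4955 + k{\left(-46,-47 \right)}}{3162 + J} = \frac{4955 - 14}{3162 - 88} = \frac{4941}{3074}$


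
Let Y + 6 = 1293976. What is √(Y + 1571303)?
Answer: √2865273 ≈ 1692.7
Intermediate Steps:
Y = 1293970 (Y = -6 + 1293976 = 1293970)
√(Y + 1571303) = √(1293970 + 1571303) = √2865273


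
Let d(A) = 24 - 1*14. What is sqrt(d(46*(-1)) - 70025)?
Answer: I*sqrt(70015) ≈ 264.6*I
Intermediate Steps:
d(A) = 10 (d(A) = 24 - 14 = 10)
sqrt(d(46*(-1)) - 70025) = sqrt(10 - 70025) = sqrt(-70015) = I*sqrt(70015)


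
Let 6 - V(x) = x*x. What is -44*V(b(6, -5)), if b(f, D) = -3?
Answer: 132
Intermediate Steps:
V(x) = 6 - x² (V(x) = 6 - x*x = 6 - x²)
-44*V(b(6, -5)) = -44*(6 - 1*(-3)²) = -44*(6 - 1*9) = -44*(6 - 9) = -44*(-3) = 132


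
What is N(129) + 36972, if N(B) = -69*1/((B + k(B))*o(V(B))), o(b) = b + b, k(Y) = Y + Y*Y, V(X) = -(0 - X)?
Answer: 53731925185/1453314 ≈ 36972.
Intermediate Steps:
V(X) = X (V(X) = -(-1)*X = X)
k(Y) = Y + Y²
o(b) = 2*b
N(B) = -69/(2*B*(B + B*(1 + B))) (N(B) = -69*1/(2*B*(B + B*(1 + B))) = -69/(2*B*(B + B*(1 + B))))
N(129) + 36972 = -69/2/(129²*(2 + 129)) + 36972 = -69/2*1/16641/131 + 36972 = -69/2*1/16641*1/131 + 36972 = -23/1453314 + 36972 = 53731925185/1453314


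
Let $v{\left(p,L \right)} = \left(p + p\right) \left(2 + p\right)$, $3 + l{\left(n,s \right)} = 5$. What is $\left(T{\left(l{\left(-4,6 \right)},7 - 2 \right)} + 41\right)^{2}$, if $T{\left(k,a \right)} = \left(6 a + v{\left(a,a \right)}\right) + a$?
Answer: $21316$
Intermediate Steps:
$l{\left(n,s \right)} = 2$ ($l{\left(n,s \right)} = -3 + 5 = 2$)
$v{\left(p,L \right)} = 2 p \left(2 + p\right)$
$T{\left(k,a \right)} = 7 a + 2 a \left(2 + a\right)$ ($T{\left(k,a \right)} = \left(6 a + 2 a \left(2 + a\right)\right) + a = 7 a + 2 a \left(2 + a\right)$)
$\left(T{\left(l{\left(-4,6 \right)},7 - 2 \right)} + 41\right)^{2} = \left(\left(7 - 2\right) \left(11 + 2 \left(7 - 2\right)\right) + 41\right)^{2} = \left(5 \left(11 + 2 \cdot 5\right) + 41\right)^{2} = \left(5 \left(11 + 10\right) + 41\right)^{2} = \left(5 \cdot 21 + 41\right)^{2} = \left(105 + 41\right)^{2} = 146^{2} = 21316$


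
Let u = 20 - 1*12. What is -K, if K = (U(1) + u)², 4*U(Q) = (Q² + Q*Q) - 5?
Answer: -841/16 ≈ -52.563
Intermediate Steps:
U(Q) = -5/4 + Q²/2 (U(Q) = ((Q² + Q*Q) - 5)/4 = ((Q² + Q²) - 5)/4 = (2*Q² - 5)/4 = (-5 + 2*Q²)/4 = -5/4 + Q²/2)
u = 8 (u = 20 - 12 = 8)
K = 841/16 (K = ((-5/4 + (½)*1²) + 8)² = ((-5/4 + (½)*1) + 8)² = ((-5/4 + ½) + 8)² = (-¾ + 8)² = (29/4)² = 841/16 ≈ 52.563)
-K = -1*841/16 = -841/16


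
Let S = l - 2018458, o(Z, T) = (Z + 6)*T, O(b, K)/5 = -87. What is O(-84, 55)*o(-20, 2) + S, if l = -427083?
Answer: -2433361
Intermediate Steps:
O(b, K) = -435 (O(b, K) = 5*(-87) = -435)
o(Z, T) = T*(6 + Z) (o(Z, T) = (6 + Z)*T = T*(6 + Z))
S = -2445541 (S = -427083 - 2018458 = -2445541)
O(-84, 55)*o(-20, 2) + S = -870*(6 - 20) - 2445541 = -870*(-14) - 2445541 = -435*(-28) - 2445541 = 12180 - 2445541 = -2433361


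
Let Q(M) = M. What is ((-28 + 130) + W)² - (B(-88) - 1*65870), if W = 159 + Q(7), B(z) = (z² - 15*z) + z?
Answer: 128718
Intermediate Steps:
B(z) = z² - 14*z
W = 166 (W = 159 + 7 = 166)
((-28 + 130) + W)² - (B(-88) - 1*65870) = ((-28 + 130) + 166)² - (-88*(-14 - 88) - 1*65870) = (102 + 166)² - (-88*(-102) - 65870) = 268² - (8976 - 65870) = 71824 - 1*(-56894) = 71824 + 56894 = 128718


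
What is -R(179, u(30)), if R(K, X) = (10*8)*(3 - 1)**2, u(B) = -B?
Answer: -320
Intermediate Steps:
R(K, X) = 320 (R(K, X) = 80*2**2 = 80*4 = 320)
-R(179, u(30)) = -1*320 = -320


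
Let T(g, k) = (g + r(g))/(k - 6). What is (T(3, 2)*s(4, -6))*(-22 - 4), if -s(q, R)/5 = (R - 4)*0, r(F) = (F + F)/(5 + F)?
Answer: 0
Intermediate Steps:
r(F) = 2*F/(5 + F) (r(F) = (2*F)/(5 + F) = 2*F/(5 + F))
s(q, R) = 0 (s(q, R) = -5*(R - 4)*0 = -5*(-4 + R)*0 = -5*0 = 0)
T(g, k) = (g + 2*g/(5 + g))/(-6 + k) (T(g, k) = (g + 2*g/(5 + g))/(k - 6) = (g + 2*g/(5 + g))/(-6 + k))
(T(3, 2)*s(4, -6))*(-22 - 4) = ((3*(7 + 3)/((-6 + 2)*(5 + 3)))*0)*(-22 - 4) = ((3*10/(-4*8))*0)*(-26) = ((3*(-1/4)*(1/8)*10)*0)*(-26) = -15/16*0*(-26) = 0*(-26) = 0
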